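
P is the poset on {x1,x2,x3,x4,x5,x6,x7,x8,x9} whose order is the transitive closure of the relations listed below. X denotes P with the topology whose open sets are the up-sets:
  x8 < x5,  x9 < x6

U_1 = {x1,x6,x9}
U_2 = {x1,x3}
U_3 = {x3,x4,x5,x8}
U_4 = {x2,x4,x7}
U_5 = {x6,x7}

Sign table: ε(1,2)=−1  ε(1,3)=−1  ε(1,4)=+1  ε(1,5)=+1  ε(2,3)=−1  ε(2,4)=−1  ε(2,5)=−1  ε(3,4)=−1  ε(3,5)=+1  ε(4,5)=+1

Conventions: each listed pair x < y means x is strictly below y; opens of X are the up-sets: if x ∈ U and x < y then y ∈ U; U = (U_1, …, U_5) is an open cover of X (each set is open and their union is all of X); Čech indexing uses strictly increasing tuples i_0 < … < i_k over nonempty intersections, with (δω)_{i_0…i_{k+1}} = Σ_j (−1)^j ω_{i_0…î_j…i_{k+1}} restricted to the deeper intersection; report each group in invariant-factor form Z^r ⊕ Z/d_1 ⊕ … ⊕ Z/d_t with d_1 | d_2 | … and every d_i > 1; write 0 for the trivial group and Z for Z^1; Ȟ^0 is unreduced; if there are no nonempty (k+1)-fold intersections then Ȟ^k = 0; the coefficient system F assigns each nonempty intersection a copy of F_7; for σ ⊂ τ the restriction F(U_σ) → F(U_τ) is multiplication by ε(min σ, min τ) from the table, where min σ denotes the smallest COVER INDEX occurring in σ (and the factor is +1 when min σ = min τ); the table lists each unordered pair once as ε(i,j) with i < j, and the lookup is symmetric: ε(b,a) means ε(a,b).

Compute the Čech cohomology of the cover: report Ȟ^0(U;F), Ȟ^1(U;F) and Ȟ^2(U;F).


nonempty overlaps:
  U12={x1} U15={x6} U23={x3} U34={x4} U45={x7}
C dims 5,5; δ0: rk_F7 5
degree 0: 5−5−0 = 0 → Ȟ^0 ≅ 0
degree 1: 5−0−5 = 0 → Ȟ^1 ≅ 0
degree 2: 0−0−0 = 0 → Ȟ^2 ≅ 0

Ȟ^0 = 0; Ȟ^1 = 0; Ȟ^2 = 0


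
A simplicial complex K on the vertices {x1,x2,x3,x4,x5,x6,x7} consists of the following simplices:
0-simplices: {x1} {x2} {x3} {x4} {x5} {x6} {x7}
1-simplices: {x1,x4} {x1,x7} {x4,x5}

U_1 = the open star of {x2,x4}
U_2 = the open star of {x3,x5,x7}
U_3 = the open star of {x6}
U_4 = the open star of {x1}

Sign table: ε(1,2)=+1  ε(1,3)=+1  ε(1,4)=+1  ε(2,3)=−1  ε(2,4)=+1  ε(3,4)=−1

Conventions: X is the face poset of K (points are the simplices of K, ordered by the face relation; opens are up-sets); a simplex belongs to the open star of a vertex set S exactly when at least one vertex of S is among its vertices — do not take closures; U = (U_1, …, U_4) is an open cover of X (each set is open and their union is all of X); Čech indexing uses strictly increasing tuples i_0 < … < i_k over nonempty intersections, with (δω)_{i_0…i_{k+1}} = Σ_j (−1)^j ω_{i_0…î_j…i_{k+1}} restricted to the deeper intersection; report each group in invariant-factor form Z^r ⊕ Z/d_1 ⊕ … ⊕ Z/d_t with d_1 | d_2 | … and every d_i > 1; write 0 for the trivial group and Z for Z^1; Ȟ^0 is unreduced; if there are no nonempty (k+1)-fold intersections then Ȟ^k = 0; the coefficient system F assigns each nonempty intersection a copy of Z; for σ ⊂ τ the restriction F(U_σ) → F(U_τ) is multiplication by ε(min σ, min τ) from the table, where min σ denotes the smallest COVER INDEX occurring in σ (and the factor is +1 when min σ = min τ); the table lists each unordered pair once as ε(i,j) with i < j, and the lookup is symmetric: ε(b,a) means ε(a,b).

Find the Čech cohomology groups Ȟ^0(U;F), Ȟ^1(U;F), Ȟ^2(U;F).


nonempty intersections:
  U1={{x2},{x4},{x1,x4},{x4,x5}} U2={{x3},{x5},{x7},{x1,x7},{x4,x5}} U3={{x6}} U4={{x1},{x1,x4},{x1,x7}}
  U12={{x4,x5}} U14={{x1,x4}} U24={{x1,x7}}
C dims 4,3; δ0: rk 2, SNF 1^2
Ȟ^0: (4−2)−0=2 ⇒ Z^2
Ȟ^1: (3−0)−2=1 ⇒ Z
Ȟ^2: (0−0)−0=0 ⇒ 0

Ȟ^0 = Z^2,  Ȟ^1 = Z,  Ȟ^2 = 0


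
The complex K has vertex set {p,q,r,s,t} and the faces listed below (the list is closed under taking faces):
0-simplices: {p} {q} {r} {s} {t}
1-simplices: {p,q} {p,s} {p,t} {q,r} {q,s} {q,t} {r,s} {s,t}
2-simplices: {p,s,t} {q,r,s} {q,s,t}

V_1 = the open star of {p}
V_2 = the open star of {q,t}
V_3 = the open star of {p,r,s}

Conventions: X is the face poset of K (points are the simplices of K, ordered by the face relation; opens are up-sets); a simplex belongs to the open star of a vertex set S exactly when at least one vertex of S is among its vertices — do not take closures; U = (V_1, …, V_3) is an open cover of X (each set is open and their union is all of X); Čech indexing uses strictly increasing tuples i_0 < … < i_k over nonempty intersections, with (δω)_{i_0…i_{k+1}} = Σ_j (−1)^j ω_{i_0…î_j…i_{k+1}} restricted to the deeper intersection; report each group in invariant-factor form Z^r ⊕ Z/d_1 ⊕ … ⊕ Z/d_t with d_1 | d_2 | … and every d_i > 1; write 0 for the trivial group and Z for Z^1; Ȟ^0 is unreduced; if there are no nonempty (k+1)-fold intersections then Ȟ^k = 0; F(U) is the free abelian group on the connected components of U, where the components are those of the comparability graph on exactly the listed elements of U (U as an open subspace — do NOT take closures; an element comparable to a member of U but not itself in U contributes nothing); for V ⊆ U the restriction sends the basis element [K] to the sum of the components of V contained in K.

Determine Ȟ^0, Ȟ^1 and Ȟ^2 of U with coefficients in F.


Ȟ^0 = Z; Ȟ^1 = Z; Ȟ^2 = 0

nerve simplices:
  V1={{p},{p,q},{p,s},{p,t},{p,s,t}} V2={{q},{t},{p,q},{p,t},{q,r},{q,s},{q,t},{s,t},{p,s,t},{q,r,s},{q,s,t}} V3={{p},{r},{s},{p,q},{p,s},{p,t},{q,r},{q,s},{r,s},{s,t},{p,s,t},{q,r,s},{q,s,t}}
  V12={{p,q},{p,t},{p,s,t}} V13={{p},{p,q},{p,s},{p,t},{p,s,t}} V23={{p,q},{p,t},{q,r},{q,s},{s,t},{p,s,t},{q,r,s},{q,s,t}}
  V123={{p,q},{p,t},{p,s,t}}
components per intersection:
  V1: {{p},{p,q},{p,s},{p,t},{p,s,t}}
  V2: {{q},{t},{p,q},{p,t},{q,r},{q,s},{q,t},{s,t},{p,s,t},{q,r,s},{q,s,t}}
  V3: {{p},{r},{s},{p,q},{p,s},{p,t},{q,r},{q,s},{r,s},{s,t},{p,s,t},{q,r,s},{q,s,t}}
  V12: {{p,q}} {{p,t},{p,s,t}}
  V13: {{p},{p,q},{p,s},{p,t},{p,s,t}}
  V23: {{p,q}} {{p,t},{q,r},{q,s},{s,t},{p,s,t},{q,r,s},{q,s,t}}
  V123: {{p,q}} {{p,t},{p,s,t}}
C dims 3,5,2; δ0: rk 2, SNF 1^2; δ1: rk 2, SNF 1^2
degree 0: 3−2−0 = 1 → Ȟ^0 ≅ Z
degree 1: 5−2−2 = 1 → Ȟ^1 ≅ Z
degree 2: 2−0−2 = 0 → Ȟ^2 ≅ 0


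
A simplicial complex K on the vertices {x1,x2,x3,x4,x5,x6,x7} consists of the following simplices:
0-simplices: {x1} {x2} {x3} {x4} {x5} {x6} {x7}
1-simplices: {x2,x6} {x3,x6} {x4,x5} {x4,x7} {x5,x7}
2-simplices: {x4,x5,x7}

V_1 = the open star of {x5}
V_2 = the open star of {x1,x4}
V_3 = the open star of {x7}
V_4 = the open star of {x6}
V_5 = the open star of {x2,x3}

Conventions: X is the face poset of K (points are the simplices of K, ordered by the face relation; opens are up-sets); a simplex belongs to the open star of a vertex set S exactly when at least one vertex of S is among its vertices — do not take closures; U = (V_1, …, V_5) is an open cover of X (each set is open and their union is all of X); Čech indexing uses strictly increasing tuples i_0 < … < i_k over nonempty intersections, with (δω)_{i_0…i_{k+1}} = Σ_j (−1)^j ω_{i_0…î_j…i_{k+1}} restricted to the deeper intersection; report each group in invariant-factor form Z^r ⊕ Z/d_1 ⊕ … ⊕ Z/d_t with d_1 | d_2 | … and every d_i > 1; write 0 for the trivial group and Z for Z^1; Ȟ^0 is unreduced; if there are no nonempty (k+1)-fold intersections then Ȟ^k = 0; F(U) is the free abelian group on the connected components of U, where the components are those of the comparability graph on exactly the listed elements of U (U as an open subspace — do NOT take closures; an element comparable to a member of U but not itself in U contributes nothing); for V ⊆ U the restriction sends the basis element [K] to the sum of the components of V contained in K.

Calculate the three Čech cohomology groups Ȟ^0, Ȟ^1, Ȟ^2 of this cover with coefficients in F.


Ȟ^0 ≅ Z^3,  Ȟ^1 ≅ 0,  Ȟ^2 ≅ 0

nerve of the cover:
  V1={{x5},{x4,x5},{x5,x7},{x4,x5,x7}} V2={{x1},{x4},{x4,x5},{x4,x7},{x4,x5,x7}} V3={{x7},{x4,x7},{x5,x7},{x4,x5,x7}} V4={{x6},{x2,x6},{x3,x6}} V5={{x2},{x3},{x2,x6},{x3,x6}}
  V12={{x4,x5},{x4,x5,x7}} V13={{x5,x7},{x4,x5,x7}} V23={{x4,x7},{x4,x5,x7}} V45={{x2,x6},{x3,x6}}
  V123={{x4,x5,x7}}
components per intersection:
  V1: {{x5},{x4,x5},{x5,x7},{x4,x5,x7}}
  V2: {{x1}} {{x4},{x4,x5},{x4,x7},{x4,x5,x7}}
  V3: {{x7},{x4,x7},{x5,x7},{x4,x5,x7}}
  V4: {{x6},{x2,x6},{x3,x6}}
  V5: {{x2},{x2,x6}} {{x3},{x3,x6}}
  V12: {{x4,x5},{x4,x5,x7}}
  V13: {{x5,x7},{x4,x5,x7}}
  V23: {{x4,x7},{x4,x5,x7}}
  V45: {{x2,x6}} {{x3,x6}}
  V123: {{x4,x5,x7}}
C dims 7,5,1; δ0: rk 4, SNF 1^4; δ1: rk 1, SNF 1^1
Ȟ^0 = (7 − 4) − 0 = 3, so Ȟ^0 ≅ Z^3
Ȟ^1 = (5 − 1) − 4 = 0, so Ȟ^1 ≅ 0
Ȟ^2 = (1 − 0) − 1 = 0, so Ȟ^2 ≅ 0


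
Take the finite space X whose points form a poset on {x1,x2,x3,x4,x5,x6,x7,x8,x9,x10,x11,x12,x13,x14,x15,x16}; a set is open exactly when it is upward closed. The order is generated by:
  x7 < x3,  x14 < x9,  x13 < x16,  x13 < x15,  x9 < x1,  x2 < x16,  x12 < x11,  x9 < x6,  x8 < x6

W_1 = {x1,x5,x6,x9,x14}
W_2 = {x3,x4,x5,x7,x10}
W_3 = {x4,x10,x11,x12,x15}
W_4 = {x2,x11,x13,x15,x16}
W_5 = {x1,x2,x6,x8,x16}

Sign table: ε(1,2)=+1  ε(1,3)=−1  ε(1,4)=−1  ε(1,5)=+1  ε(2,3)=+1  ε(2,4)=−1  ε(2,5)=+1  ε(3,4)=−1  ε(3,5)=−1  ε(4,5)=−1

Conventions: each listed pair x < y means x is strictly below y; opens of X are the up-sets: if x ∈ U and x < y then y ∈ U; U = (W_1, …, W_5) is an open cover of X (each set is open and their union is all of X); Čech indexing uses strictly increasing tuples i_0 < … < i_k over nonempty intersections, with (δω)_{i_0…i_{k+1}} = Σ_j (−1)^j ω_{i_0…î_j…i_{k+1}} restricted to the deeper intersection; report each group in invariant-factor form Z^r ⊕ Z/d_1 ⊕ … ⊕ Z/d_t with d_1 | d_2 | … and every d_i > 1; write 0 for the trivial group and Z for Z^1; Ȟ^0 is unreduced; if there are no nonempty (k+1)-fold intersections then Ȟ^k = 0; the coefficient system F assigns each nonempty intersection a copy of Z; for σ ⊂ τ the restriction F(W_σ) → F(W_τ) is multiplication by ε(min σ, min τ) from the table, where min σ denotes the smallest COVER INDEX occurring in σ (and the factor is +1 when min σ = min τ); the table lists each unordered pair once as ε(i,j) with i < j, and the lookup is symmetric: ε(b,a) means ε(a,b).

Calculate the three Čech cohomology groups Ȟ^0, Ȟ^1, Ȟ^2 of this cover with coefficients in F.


intersection data:
  W12={x5} W15={x1,x6} W23={x4,x10} W34={x11,x15} W45={x2,x16}
C dims 5,5; δ0: rk 4, SNF 1^4
Ȟ^0 = (5 − 4) − 0 = 1, so Ȟ^0 ≅ Z
Ȟ^1 = (5 − 0) − 4 = 1, so Ȟ^1 ≅ Z
Ȟ^2 = (0 − 0) − 0 = 0, so Ȟ^2 ≅ 0

Ȟ^0 ≅ Z, Ȟ^1 ≅ Z, Ȟ^2 ≅ 0


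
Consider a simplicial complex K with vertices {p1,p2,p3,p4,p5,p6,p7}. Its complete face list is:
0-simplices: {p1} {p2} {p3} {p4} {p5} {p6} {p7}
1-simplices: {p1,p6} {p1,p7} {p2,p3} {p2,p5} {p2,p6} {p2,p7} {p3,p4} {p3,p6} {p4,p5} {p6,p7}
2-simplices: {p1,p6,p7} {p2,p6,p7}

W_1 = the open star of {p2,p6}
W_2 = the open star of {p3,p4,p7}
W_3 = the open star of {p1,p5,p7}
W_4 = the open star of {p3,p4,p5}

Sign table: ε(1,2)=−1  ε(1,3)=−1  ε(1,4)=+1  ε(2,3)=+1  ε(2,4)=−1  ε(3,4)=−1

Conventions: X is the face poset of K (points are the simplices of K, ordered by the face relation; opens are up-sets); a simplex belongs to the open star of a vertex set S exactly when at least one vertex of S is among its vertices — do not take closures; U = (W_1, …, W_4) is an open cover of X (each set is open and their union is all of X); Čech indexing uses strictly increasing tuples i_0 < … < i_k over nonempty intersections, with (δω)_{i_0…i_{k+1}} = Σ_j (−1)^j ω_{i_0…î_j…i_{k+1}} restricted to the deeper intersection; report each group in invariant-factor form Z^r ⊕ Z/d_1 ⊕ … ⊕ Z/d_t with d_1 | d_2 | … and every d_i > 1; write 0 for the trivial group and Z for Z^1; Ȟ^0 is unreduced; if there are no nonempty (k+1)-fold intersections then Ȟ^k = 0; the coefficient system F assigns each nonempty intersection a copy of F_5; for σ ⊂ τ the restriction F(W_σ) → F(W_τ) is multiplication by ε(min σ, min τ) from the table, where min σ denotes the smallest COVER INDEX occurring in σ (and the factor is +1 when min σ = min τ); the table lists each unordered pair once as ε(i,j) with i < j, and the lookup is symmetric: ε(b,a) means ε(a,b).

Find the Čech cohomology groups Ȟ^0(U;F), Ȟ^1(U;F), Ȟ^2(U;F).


cover nerve:
  W1={{p2},{p6},{p1,p6},{p2,p3},{p2,p5},{p2,p6},{p2,p7},{p3,p6},{p6,p7},{p1,p6,p7},{p2,p6,p7}} W2={{p3},{p4},{p7},{p1,p7},{p2,p3},{p2,p7},{p3,p4},{p3,p6},{p4,p5},{p6,p7},{p1,p6,p7},{p2,p6,p7}} W3={{p1},{p5},{p7},{p1,p6},{p1,p7},{p2,p5},{p2,p7},{p4,p5},{p6,p7},{p1,p6,p7},{p2,p6,p7}} W4={{p3},{p4},{p5},{p2,p3},{p2,p5},{p3,p4},{p3,p6},{p4,p5}}
  W12={{p2,p3},{p2,p7},{p3,p6},{p6,p7},{p1,p6,p7},{p2,p6,p7}} W13={{p1,p6},{p2,p5},{p2,p7},{p6,p7},{p1,p6,p7},{p2,p6,p7}} W14={{p2,p3},{p2,p5},{p3,p6}} W23={{p7},{p1,p7},{p2,p7},{p4,p5},{p6,p7},{p1,p6,p7},{p2,p6,p7}} W24={{p3},{p4},{p2,p3},{p3,p4},{p3,p6},{p4,p5}} W34={{p5},{p2,p5},{p4,p5}}
  W123={{p2,p7},{p6,p7},{p1,p6,p7},{p2,p6,p7}} W124={{p2,p3},{p3,p6}} W134={{p2,p5}} W234={{p4,p5}}
C dims 4,6,4; δ0: rk_F5 3; δ1: rk_F5 3
Ȟ^0: (4−3)−0=1 ⇒ Z/5
Ȟ^1: (6−3)−3=0 ⇒ 0
Ȟ^2: (4−0)−3=1 ⇒ Z/5

Ȟ^0 ≅ Z/5,  Ȟ^1 ≅ 0,  Ȟ^2 ≅ Z/5


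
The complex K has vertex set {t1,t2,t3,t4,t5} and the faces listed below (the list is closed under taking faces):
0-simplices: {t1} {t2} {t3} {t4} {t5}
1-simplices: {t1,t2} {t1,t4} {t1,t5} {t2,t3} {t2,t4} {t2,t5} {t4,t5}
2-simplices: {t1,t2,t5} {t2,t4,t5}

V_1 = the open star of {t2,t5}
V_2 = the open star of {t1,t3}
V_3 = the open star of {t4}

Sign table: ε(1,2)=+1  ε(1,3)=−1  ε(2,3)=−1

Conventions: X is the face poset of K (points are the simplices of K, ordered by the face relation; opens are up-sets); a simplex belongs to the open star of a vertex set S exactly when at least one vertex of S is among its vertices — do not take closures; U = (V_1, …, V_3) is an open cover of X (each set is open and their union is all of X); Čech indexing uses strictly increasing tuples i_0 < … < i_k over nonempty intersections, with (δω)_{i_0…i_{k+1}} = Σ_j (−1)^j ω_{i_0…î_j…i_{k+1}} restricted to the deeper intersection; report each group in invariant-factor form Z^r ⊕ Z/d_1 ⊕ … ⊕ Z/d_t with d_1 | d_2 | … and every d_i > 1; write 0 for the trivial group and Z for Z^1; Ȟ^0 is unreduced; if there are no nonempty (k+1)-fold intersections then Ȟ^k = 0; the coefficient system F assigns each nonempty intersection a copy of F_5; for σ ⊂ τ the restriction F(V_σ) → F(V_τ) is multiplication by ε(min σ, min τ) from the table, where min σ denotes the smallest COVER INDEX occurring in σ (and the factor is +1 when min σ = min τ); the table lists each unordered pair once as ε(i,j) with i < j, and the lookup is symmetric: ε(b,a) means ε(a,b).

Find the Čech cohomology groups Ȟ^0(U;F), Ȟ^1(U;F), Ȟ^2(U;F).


Ȟ^0 ≅ Z/5; Ȟ^1 ≅ Z/5; Ȟ^2 ≅ 0

nonempty overlaps:
  V1={{t2},{t5},{t1,t2},{t1,t5},{t2,t3},{t2,t4},{t2,t5},{t4,t5},{t1,t2,t5},{t2,t4,t5}} V2={{t1},{t3},{t1,t2},{t1,t4},{t1,t5},{t2,t3},{t1,t2,t5}} V3={{t4},{t1,t4},{t2,t4},{t4,t5},{t2,t4,t5}}
  V12={{t1,t2},{t1,t5},{t2,t3},{t1,t2,t5}} V13={{t2,t4},{t4,t5},{t2,t4,t5}} V23={{t1,t4}}
C dims 3,3; δ0: rk_F5 2
degree 0: 3−2−0 = 1 → Ȟ^0 ≅ Z/5
degree 1: 3−0−2 = 1 → Ȟ^1 ≅ Z/5
degree 2: 0−0−0 = 0 → Ȟ^2 ≅ 0


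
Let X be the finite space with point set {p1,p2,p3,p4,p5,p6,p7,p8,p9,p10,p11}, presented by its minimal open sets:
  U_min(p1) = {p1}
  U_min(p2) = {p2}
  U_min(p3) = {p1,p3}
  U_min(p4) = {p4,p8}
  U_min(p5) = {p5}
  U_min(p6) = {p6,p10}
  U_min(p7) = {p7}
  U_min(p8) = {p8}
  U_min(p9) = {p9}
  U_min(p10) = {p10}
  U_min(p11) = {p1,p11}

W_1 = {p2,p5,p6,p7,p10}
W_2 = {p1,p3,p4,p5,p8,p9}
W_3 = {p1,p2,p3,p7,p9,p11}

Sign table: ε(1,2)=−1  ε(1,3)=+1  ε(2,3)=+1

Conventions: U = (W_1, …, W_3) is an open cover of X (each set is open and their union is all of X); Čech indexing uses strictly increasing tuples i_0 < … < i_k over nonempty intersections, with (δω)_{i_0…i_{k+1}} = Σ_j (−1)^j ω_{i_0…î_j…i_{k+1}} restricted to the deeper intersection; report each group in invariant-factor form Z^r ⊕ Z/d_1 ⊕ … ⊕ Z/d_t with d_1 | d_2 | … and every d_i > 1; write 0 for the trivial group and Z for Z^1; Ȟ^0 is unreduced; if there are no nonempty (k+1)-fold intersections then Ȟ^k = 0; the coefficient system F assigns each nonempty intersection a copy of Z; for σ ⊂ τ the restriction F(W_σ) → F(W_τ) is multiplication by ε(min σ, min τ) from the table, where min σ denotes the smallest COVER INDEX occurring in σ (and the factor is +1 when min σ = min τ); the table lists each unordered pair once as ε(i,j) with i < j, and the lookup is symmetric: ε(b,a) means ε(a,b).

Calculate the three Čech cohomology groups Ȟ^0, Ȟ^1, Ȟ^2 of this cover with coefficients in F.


Ȟ^0 ≅ 0; Ȟ^1 ≅ Z/2; Ȟ^2 ≅ 0

nerve of the cover:
  W12={p5} W13={p2,p7} W23={p1,p3,p9}
C dims 3,3; δ0: rk 3, SNF 1^2·2
Ȟ^0 = (3 − 3) − 0 = 0, so Ȟ^0 ≅ 0
Ȟ^1 = (3 − 0) − 3 = 0 plus torsion [2], so Ȟ^1 ≅ Z/2
Ȟ^2 = (0 − 0) − 0 = 0, so Ȟ^2 ≅ 0


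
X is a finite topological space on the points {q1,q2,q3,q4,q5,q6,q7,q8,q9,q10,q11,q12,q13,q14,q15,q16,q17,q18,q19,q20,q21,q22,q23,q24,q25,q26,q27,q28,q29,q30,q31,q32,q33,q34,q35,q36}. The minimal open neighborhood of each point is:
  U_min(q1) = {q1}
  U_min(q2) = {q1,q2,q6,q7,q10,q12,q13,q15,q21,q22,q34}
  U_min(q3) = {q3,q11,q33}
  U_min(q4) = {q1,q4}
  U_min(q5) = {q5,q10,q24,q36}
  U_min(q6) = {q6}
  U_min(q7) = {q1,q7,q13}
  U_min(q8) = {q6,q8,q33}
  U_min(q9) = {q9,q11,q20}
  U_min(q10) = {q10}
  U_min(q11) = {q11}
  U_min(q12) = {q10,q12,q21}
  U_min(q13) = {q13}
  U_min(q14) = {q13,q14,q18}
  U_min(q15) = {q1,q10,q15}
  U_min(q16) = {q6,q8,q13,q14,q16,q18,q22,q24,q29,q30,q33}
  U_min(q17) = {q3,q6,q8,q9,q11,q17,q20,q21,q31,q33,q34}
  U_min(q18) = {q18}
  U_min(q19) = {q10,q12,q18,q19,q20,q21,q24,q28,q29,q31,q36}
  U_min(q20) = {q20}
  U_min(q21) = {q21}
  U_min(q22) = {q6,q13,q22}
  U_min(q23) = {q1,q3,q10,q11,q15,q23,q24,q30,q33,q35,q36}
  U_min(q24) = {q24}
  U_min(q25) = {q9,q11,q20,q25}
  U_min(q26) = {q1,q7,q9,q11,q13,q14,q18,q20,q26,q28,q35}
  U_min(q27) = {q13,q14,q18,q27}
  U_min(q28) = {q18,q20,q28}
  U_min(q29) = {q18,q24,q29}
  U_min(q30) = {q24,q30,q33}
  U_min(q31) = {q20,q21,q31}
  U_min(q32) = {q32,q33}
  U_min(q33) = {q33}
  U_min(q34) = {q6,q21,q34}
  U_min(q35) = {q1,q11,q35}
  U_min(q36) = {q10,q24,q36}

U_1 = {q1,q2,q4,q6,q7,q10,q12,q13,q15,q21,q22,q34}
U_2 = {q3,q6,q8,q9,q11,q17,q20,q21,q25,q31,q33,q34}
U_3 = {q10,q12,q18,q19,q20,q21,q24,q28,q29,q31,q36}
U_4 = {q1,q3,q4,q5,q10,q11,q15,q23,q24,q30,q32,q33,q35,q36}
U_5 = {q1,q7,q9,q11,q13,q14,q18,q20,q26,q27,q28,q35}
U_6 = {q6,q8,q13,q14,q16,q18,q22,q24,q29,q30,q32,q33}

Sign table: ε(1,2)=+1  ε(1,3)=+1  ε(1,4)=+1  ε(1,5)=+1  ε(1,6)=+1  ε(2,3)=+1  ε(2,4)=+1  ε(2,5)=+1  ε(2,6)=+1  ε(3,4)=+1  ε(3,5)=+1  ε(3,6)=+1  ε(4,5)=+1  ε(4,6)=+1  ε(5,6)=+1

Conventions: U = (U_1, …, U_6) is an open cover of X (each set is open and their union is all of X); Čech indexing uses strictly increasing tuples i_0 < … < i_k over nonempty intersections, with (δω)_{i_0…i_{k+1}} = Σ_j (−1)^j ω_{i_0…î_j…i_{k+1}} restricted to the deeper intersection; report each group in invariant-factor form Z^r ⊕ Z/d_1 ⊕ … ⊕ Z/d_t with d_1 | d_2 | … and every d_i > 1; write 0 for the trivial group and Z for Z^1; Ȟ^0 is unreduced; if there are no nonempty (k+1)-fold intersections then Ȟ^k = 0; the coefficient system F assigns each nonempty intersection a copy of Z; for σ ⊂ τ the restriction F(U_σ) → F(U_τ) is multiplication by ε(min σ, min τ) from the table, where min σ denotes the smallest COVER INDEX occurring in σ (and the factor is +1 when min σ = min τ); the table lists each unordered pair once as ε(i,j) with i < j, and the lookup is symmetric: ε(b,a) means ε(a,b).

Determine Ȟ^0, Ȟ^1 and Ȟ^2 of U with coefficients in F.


intersection data:
  U12={q6,q21,q34} U13={q10,q12,q21} U14={q1,q4,q10,q15} U15={q1,q7,q13} U16={q6,q13,q22} U23={q20,q21,q31} U24={q3,q11,q33} U25={q9,q11,q20} U26={q6,q8,q33} U34={q10,q24,q36} U35={q18,q20,q28} U36={q18,q24,q29} U45={q1,q11,q35} U46={q24,q30,q32,q33} U56={q13,q14,q18}
  U123={q21} U126={q6} U134={q10} U145={q1} U156={q13} U235={q20} U245={q11} U246={q33} U346={q24} U356={q18}
C dims 6,15,10; δ0: rk 5, SNF 1^5; δ1: rk 10, SNF 1^9·2
Ȟ^0 = (6 − 5) − 0 = 1, so Ȟ^0 ≅ Z
Ȟ^1 = (15 − 10) − 5 = 0, so Ȟ^1 ≅ 0
Ȟ^2 = (10 − 0) − 10 = 0 plus torsion [2], so Ȟ^2 ≅ Z/2

Ȟ^0 ≅ Z,  Ȟ^1 ≅ 0,  Ȟ^2 ≅ Z/2


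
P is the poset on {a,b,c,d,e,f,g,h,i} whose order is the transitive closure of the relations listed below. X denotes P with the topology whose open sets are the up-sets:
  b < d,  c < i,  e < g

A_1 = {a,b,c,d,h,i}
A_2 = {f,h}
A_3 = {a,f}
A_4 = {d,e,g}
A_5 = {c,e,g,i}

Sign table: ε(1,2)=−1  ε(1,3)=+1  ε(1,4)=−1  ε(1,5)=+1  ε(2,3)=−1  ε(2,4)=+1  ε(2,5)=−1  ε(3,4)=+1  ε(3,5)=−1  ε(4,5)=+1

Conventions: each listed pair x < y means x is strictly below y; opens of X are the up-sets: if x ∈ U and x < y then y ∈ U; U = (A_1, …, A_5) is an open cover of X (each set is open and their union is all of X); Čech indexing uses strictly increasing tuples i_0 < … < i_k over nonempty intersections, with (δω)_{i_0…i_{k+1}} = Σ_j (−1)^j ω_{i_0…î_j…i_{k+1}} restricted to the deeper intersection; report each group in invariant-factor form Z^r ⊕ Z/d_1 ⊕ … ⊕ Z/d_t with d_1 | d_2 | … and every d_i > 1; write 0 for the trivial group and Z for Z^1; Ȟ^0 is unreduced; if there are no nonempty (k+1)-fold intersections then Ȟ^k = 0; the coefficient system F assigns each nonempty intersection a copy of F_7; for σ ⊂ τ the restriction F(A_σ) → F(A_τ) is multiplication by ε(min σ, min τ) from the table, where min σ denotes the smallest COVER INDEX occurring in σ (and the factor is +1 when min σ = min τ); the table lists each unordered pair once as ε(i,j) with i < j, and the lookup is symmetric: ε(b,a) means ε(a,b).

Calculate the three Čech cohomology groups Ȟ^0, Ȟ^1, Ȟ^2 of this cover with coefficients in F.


Ȟ^0(U;F) ≅ 0,  Ȟ^1(U;F) ≅ Z/7,  Ȟ^2(U;F) ≅ 0

nerve simplices:
  A12={h} A13={a} A14={d} A15={c,i} A23={f} A45={e,g}
C dims 5,6; δ0: rk_F7 5
degree 0: 5−5−0 = 0 → Ȟ^0 ≅ 0
degree 1: 6−0−5 = 1 → Ȟ^1 ≅ Z/7
degree 2: 0−0−0 = 0 → Ȟ^2 ≅ 0


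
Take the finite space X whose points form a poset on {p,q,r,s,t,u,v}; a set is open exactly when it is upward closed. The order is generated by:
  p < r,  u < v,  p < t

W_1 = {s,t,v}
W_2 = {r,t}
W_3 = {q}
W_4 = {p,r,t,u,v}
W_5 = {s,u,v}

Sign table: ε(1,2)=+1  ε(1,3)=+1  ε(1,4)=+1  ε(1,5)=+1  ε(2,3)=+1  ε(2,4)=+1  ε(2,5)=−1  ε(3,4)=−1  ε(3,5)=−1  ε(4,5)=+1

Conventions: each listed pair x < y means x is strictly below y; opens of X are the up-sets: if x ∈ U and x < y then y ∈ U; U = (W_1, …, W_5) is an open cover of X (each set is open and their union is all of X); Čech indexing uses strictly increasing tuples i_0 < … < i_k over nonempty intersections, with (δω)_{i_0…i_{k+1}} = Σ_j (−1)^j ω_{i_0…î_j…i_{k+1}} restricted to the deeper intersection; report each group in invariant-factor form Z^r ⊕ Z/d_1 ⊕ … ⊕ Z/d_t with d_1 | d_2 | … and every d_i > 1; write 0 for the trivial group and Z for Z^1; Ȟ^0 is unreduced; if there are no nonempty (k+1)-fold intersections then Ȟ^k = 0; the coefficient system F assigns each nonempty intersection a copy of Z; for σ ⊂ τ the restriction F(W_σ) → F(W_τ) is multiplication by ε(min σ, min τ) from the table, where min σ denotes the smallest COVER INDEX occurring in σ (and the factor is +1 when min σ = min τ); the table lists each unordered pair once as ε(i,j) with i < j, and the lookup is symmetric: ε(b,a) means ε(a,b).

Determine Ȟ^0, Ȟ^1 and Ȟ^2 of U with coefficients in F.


nerve simplices:
  W12={t} W14={t,v} W15={s,v} W24={r,t} W45={u,v}
  W124={t} W145={v}
C dims 5,5,2; δ0: rk 3, SNF 1^3; δ1: rk 2, SNF 1^2
degree 0: 5−3−0 = 2 → Ȟ^0 ≅ Z^2
degree 1: 5−2−3 = 0 → Ȟ^1 ≅ 0
degree 2: 2−0−2 = 0 → Ȟ^2 ≅ 0

Ȟ^0 ≅ Z^2; Ȟ^1 ≅ 0; Ȟ^2 ≅ 0


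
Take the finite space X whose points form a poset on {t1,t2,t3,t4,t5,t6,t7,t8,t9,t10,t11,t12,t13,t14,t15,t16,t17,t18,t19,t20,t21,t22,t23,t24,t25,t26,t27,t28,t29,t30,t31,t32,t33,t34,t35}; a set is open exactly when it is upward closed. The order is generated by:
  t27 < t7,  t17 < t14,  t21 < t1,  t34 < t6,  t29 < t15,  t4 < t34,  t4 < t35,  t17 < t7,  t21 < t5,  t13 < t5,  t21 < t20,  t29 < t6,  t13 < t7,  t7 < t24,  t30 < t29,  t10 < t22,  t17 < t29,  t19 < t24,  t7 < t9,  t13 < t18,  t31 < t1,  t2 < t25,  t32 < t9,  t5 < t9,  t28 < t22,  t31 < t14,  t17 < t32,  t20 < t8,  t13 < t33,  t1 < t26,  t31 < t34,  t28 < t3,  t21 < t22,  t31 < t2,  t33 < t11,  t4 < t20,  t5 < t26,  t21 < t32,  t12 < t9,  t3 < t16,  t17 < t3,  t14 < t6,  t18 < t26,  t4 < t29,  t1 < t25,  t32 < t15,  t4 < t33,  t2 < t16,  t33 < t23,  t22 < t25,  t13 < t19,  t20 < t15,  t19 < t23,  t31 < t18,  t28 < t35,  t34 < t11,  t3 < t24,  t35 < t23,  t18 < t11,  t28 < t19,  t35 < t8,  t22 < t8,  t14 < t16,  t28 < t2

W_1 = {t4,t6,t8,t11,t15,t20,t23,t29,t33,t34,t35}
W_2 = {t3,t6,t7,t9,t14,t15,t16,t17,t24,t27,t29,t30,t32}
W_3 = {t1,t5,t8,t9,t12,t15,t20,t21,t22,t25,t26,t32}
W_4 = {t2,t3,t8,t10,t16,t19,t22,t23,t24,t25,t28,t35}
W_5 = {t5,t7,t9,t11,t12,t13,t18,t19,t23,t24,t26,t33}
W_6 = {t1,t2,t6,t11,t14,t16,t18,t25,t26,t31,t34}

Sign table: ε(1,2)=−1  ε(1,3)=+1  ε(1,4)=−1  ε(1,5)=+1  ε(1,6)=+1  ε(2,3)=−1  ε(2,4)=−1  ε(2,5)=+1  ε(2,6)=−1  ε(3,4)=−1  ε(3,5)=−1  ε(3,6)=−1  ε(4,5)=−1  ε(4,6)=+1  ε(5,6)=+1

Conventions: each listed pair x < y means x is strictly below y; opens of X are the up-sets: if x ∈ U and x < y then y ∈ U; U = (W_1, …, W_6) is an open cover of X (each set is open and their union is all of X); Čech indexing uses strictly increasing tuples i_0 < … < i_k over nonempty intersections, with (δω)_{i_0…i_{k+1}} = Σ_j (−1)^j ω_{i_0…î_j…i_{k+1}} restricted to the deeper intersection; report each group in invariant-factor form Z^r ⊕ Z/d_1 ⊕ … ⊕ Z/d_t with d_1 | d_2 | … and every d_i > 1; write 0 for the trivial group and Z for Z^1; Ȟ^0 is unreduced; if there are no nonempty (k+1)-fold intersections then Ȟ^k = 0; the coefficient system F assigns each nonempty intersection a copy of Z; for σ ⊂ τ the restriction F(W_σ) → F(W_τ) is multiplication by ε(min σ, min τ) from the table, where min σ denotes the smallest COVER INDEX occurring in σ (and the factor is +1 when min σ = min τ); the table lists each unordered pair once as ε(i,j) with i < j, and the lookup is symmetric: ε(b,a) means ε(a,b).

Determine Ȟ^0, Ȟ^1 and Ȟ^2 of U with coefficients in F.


nonempty intersections:
  W12={t6,t15,t29} W13={t8,t15,t20} W14={t8,t23,t35} W15={t11,t23,t33} W16={t6,t11,t34} W23={t9,t15,t32} W24={t3,t16,t24} W25={t7,t9,t24} W26={t6,t14,t16} W34={t8,t22,t25} W35={t5,t9,t12,t26} W36={t1,t25,t26} W45={t19,t23,t24} W46={t2,t16,t25} W56={t11,t18,t26}
  W123={t15} W126={t6} W134={t8} W145={t23} W156={t11} W235={t9} W245={t24} W246={t16} W346={t25} W356={t26}
C dims 6,15,10; δ0: rk 6, SNF 1^5·2; δ1: rk 9, SNF 1^9
Ȟ^0: (6−6)−0=0 ⇒ 0
Ȟ^1: (15−9)−6=0 plus torsion [2] ⇒ Z/2
Ȟ^2: (10−0)−9=1 ⇒ Z

Ȟ^0 = 0; Ȟ^1 = Z/2; Ȟ^2 = Z


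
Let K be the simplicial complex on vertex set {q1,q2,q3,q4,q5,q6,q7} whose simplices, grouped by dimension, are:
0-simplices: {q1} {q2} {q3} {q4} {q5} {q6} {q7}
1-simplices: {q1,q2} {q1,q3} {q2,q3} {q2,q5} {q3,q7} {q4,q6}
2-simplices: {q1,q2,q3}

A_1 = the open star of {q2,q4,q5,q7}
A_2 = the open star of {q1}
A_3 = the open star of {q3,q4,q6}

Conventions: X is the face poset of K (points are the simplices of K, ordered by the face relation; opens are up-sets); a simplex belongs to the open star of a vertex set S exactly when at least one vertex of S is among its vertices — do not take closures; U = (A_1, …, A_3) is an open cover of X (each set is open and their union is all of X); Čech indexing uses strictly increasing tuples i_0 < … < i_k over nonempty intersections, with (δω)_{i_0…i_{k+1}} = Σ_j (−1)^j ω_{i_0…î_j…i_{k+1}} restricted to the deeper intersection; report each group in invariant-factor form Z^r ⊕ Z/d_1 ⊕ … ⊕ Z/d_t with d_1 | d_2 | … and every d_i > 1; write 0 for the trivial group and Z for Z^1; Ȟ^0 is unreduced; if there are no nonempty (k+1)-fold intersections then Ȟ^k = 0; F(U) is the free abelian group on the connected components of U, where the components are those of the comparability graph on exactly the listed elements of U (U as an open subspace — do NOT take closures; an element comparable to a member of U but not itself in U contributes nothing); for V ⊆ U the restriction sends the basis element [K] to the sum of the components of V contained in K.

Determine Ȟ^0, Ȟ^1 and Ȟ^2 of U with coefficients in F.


Ȟ^0 ≅ Z^2, Ȟ^1 ≅ 0, Ȟ^2 ≅ 0

intersection data:
  A1={{q2},{q4},{q5},{q7},{q1,q2},{q2,q3},{q2,q5},{q3,q7},{q4,q6},{q1,q2,q3}} A2={{q1},{q1,q2},{q1,q3},{q1,q2,q3}} A3={{q3},{q4},{q6},{q1,q3},{q2,q3},{q3,q7},{q4,q6},{q1,q2,q3}}
  A12={{q1,q2},{q1,q2,q3}} A13={{q4},{q2,q3},{q3,q7},{q4,q6},{q1,q2,q3}} A23={{q1,q3},{q1,q2,q3}}
  A123={{q1,q2,q3}}
components per intersection:
  A1: {{q2},{q5},{q1,q2},{q2,q3},{q2,q5},{q1,q2,q3}} {{q4},{q4,q6}} {{q7},{q3,q7}}
  A2: {{q1},{q1,q2},{q1,q3},{q1,q2,q3}}
  A3: {{q3},{q1,q3},{q2,q3},{q3,q7},{q1,q2,q3}} {{q4},{q6},{q4,q6}}
  A12: {{q1,q2},{q1,q2,q3}}
  A13: {{q4},{q4,q6}} {{q2,q3},{q1,q2,q3}} {{q3,q7}}
  A23: {{q1,q3},{q1,q2,q3}}
  A123: {{q1,q2,q3}}
C dims 6,5,1; δ0: rk 4, SNF 1^4; δ1: rk 1, SNF 1^1
Ȟ^0 = (6 − 4) − 0 = 2, so Ȟ^0 ≅ Z^2
Ȟ^1 = (5 − 1) − 4 = 0, so Ȟ^1 ≅ 0
Ȟ^2 = (1 − 0) − 1 = 0, so Ȟ^2 ≅ 0


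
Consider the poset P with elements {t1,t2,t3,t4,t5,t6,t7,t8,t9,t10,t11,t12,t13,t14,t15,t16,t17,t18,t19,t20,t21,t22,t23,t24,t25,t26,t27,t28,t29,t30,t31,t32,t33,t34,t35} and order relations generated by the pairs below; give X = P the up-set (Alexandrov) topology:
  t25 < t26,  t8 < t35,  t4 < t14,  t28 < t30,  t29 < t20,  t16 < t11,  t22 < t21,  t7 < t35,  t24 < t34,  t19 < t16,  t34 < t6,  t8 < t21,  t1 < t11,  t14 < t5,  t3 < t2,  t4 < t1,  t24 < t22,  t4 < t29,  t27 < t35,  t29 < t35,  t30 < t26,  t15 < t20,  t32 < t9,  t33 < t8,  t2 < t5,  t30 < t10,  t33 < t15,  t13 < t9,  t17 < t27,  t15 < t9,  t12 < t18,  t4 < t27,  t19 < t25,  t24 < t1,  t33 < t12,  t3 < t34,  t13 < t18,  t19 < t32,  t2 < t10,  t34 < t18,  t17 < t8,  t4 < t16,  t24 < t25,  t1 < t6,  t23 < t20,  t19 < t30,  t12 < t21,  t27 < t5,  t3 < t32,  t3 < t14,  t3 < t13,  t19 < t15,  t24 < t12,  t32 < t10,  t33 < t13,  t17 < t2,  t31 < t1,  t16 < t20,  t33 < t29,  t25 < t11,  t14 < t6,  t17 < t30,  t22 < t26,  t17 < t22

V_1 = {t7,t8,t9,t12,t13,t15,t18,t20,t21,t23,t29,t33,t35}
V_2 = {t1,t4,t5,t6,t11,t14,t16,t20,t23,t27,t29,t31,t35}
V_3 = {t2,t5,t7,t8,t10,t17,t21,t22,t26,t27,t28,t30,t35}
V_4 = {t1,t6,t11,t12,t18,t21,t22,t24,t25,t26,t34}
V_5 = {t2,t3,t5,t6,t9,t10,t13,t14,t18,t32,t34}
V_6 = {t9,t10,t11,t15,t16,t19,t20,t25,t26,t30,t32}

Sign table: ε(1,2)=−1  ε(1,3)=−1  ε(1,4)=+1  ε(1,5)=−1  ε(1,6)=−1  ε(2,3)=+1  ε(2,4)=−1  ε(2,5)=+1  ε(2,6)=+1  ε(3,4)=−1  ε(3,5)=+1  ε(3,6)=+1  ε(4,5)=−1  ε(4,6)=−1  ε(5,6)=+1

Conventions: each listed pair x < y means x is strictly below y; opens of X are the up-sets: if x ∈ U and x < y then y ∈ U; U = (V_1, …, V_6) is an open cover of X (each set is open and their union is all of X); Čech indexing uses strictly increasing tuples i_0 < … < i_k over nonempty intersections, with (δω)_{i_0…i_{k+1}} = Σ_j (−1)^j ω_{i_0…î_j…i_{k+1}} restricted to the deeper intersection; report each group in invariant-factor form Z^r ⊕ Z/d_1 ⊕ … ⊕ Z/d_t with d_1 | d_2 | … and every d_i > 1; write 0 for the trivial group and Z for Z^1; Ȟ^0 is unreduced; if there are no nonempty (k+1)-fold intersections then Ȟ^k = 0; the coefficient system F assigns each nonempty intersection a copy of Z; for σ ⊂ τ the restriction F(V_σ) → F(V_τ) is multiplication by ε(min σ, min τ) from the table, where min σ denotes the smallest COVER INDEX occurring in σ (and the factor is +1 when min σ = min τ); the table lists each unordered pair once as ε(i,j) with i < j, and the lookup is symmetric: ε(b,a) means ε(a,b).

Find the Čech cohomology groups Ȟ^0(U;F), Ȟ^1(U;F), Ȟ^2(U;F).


intersection data:
  V12={t20,t23,t29,t35} V13={t7,t8,t21,t35} V14={t12,t18,t21} V15={t9,t13,t18} V16={t9,t15,t20} V23={t5,t27,t35} V24={t1,t6,t11} V25={t5,t6,t14} V26={t11,t16,t20} V34={t21,t22,t26} V35={t2,t5,t10} V36={t10,t26,t30} V45={t6,t18,t34} V46={t11,t25,t26} V56={t9,t10,t32}
  V123={t35} V126={t20} V134={t21} V145={t18} V156={t9} V235={t5} V245={t6} V246={t11} V346={t26} V356={t10}
C dims 6,15,10; δ0: rk 5, SNF 1^5; δ1: rk 10, SNF 1^9·2
Ȟ^0 = (6 − 5) − 0 = 1, so Ȟ^0 ≅ Z
Ȟ^1 = (15 − 10) − 5 = 0, so Ȟ^1 ≅ 0
Ȟ^2 = (10 − 0) − 10 = 0 plus torsion [2], so Ȟ^2 ≅ Z/2

Ȟ^0(U;F) ≅ Z; Ȟ^1(U;F) ≅ 0; Ȟ^2(U;F) ≅ Z/2


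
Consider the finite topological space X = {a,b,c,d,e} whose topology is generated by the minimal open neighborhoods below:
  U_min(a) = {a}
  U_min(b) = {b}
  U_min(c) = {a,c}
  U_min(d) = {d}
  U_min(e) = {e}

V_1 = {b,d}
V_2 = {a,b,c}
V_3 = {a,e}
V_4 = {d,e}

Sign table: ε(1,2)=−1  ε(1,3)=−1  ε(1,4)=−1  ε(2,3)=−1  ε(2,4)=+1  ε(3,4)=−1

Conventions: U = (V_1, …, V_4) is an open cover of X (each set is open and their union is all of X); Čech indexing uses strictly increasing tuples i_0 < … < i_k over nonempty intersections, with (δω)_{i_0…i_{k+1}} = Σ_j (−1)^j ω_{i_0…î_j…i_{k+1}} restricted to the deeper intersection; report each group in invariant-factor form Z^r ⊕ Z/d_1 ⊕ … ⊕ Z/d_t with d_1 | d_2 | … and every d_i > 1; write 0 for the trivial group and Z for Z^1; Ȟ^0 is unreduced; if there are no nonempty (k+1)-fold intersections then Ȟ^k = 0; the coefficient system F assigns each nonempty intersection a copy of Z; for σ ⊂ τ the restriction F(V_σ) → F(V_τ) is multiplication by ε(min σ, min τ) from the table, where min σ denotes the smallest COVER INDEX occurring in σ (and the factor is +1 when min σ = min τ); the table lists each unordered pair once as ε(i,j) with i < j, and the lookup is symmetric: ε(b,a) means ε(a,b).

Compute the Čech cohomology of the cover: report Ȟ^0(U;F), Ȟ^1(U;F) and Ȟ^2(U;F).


Ȟ^0 = Z,  Ȟ^1 = Z,  Ȟ^2 = 0

intersection data:
  V12={b} V14={d} V23={a} V34={e}
C dims 4,4; δ0: rk 3, SNF 1^3
Ȟ^0 = (4 − 3) − 0 = 1, so Ȟ^0 ≅ Z
Ȟ^1 = (4 − 0) − 3 = 1, so Ȟ^1 ≅ Z
Ȟ^2 = (0 − 0) − 0 = 0, so Ȟ^2 ≅ 0


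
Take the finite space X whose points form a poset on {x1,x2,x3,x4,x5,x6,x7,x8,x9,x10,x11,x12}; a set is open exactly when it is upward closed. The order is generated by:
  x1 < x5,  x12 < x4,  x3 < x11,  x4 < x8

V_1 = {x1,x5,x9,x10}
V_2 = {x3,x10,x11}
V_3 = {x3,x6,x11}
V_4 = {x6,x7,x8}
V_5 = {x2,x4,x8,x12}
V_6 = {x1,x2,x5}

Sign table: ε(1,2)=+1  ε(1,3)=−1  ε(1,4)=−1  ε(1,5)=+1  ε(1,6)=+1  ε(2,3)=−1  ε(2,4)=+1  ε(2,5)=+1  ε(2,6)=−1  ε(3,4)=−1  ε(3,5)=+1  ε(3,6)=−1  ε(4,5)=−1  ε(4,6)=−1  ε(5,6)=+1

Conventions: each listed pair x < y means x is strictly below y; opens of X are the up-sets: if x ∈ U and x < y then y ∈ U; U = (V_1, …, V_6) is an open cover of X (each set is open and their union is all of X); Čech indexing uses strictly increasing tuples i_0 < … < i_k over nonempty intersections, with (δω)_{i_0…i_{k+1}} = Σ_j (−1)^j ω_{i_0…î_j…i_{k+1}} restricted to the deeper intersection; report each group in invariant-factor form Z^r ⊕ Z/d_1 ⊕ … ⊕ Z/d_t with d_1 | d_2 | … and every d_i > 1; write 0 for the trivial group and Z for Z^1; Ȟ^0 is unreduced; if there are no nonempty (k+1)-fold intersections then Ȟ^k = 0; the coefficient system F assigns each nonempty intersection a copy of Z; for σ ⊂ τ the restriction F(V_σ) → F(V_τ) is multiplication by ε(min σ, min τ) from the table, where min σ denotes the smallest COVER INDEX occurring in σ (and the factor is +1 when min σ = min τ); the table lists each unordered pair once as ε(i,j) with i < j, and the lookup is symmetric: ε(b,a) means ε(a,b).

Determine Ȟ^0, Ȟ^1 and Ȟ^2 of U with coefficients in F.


intersection data:
  V12={x10} V16={x1,x5} V23={x3,x11} V34={x6} V45={x8} V56={x2}
C dims 6,6; δ0: rk 6, SNF 1^5·2
Ȟ^0 = (6 − 6) − 0 = 0, so Ȟ^0 ≅ 0
Ȟ^1 = (6 − 0) − 6 = 0 plus torsion [2], so Ȟ^1 ≅ Z/2
Ȟ^2 = (0 − 0) − 0 = 0, so Ȟ^2 ≅ 0

Ȟ^0(U;F) ≅ 0; Ȟ^1(U;F) ≅ Z/2; Ȟ^2(U;F) ≅ 0


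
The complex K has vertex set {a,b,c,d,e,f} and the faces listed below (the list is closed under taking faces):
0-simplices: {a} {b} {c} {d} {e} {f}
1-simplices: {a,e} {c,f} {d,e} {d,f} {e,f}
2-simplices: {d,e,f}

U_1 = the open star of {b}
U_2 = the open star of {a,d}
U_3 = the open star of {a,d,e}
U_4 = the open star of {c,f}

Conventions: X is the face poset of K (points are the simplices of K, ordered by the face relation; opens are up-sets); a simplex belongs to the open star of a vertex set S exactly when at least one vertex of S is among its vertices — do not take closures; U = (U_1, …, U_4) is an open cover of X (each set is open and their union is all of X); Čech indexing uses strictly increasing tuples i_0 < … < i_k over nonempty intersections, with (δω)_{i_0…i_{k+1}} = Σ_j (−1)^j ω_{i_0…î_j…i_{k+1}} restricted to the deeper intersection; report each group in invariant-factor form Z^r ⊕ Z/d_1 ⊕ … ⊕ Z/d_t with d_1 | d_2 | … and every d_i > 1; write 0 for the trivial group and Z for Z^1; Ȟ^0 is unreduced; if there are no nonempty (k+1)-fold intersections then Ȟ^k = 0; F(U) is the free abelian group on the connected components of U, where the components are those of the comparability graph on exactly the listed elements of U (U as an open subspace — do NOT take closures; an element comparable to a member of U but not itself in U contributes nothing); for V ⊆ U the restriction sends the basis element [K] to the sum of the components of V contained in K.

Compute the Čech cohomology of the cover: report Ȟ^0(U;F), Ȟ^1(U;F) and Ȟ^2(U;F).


Ȟ^0 = Z^2, Ȟ^1 = 0 and Ȟ^2 = 0

nonempty overlaps:
  U1={{b}} U2={{a},{d},{a,e},{d,e},{d,f},{d,e,f}} U3={{a},{d},{e},{a,e},{d,e},{d,f},{e,f},{d,e,f}} U4={{c},{f},{c,f},{d,f},{e,f},{d,e,f}}
  U23={{a},{d},{a,e},{d,e},{d,f},{d,e,f}} U24={{d,f},{d,e,f}} U34={{d,f},{e,f},{d,e,f}}
  U234={{d,f},{d,e,f}}
components per intersection:
  U1: {{b}}
  U2: {{a},{a,e}} {{d},{d,e},{d,f},{d,e,f}}
  U3: {{a},{d},{e},{a,e},{d,e},{d,f},{e,f},{d,e,f}}
  U4: {{c},{f},{c,f},{d,f},{e,f},{d,e,f}}
  U23: {{a},{a,e}} {{d},{d,e},{d,f},{d,e,f}}
  U24: {{d,f},{d,e,f}}
  U34: {{d,f},{e,f},{d,e,f}}
  U234: {{d,f},{d,e,f}}
C dims 5,4,1; δ0: rk 3, SNF 1^3; δ1: rk 1, SNF 1^1
degree 0: 5−3−0 = 2 → Ȟ^0 ≅ Z^2
degree 1: 4−1−3 = 0 → Ȟ^1 ≅ 0
degree 2: 1−0−1 = 0 → Ȟ^2 ≅ 0


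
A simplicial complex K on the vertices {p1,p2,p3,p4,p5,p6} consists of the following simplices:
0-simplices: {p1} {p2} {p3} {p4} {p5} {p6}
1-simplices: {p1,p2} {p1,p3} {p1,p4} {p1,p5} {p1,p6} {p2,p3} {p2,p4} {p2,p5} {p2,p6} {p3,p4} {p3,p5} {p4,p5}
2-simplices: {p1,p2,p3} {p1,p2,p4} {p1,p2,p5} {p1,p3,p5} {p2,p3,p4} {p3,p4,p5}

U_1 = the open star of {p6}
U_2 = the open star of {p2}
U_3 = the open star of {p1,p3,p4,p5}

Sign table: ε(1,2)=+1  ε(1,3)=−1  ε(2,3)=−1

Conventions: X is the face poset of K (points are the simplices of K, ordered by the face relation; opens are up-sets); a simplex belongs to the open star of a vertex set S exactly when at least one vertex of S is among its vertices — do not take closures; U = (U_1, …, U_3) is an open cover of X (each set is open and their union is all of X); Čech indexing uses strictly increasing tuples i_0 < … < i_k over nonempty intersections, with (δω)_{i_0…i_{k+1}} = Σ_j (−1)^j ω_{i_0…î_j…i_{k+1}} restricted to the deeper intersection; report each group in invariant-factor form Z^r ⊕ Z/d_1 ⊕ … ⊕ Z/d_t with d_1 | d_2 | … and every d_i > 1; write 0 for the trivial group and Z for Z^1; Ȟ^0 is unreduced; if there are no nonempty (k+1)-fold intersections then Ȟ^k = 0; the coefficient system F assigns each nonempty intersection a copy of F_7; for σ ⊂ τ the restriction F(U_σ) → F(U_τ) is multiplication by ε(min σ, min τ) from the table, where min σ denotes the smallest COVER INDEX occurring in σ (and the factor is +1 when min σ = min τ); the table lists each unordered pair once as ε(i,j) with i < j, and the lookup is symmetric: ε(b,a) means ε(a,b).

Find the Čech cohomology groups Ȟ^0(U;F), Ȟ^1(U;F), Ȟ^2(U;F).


cover nerve:
  U1={{p6},{p1,p6},{p2,p6}} U2={{p2},{p1,p2},{p2,p3},{p2,p4},{p2,p5},{p2,p6},{p1,p2,p3},{p1,p2,p4},{p1,p2,p5},{p2,p3,p4}} U3={{p1},{p3},{p4},{p5},{p1,p2},{p1,p3},{p1,p4},{p1,p5},{p1,p6},{p2,p3},{p2,p4},{p2,p5},{p3,p4},{p3,p5},{p4,p5},{p1,p2,p3},{p1,p2,p4},{p1,p2,p5},{p1,p3,p5},{p2,p3,p4},{p3,p4,p5}}
  U12={{p2,p6}} U13={{p1,p6}} U23={{p1,p2},{p2,p3},{p2,p4},{p2,p5},{p1,p2,p3},{p1,p2,p4},{p1,p2,p5},{p2,p3,p4}}
C dims 3,3; δ0: rk_F7 2
Ȟ^0: (3−2)−0=1 ⇒ Z/7
Ȟ^1: (3−0)−2=1 ⇒ Z/7
Ȟ^2: (0−0)−0=0 ⇒ 0

Ȟ^0 = Z/7; Ȟ^1 = Z/7; Ȟ^2 = 0
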